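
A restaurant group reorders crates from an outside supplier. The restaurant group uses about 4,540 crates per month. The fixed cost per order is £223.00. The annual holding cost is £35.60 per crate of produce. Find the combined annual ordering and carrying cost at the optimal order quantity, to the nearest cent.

Annual demand D = 4,540 × 12 = 54,480.
The optimal lot size = √(2DS/H) = √(2 × 54,480 × 223 / 35.6) ≈ 826.15.
At Q*, ordering cost (D/Q*)S equals holding cost (Q*/2)H, each = √(DSH/2).
Minimum total = √(2DSH) = √(2 × 54,480 × 223 × 35.6) ≈ 29411.080.

TC* ≈ £29,411.08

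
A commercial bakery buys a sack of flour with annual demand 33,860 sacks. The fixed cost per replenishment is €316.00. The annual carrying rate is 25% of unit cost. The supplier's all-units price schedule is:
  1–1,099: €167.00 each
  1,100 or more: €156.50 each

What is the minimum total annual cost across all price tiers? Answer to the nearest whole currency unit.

TC* ≈ €5,330,336

Holding cost per unit per year at price C is H = 0.25·C.
Evaluate total cost at each tier's feasible EOQ or, if the EOQ is below the tier, at the tier's minimum quantity.
EOQ at €167.00 = 715.9 (feasible in tier 1): TC = 33,860×€167.00 + (33,860/715.9)×316 + (715.9/2)×0.25×€167.00 = €5,684,510.30.
EOQ at €156.50 = 739.6 < 1100, so use break Q=1100: TC = 33,860×€156.50 + (33,860/1100.0)×316 + (1100.0/2)×0.25×€156.50 = €5,330,335.80.
Lowest total cost among the candidates is at Q = 1100.0.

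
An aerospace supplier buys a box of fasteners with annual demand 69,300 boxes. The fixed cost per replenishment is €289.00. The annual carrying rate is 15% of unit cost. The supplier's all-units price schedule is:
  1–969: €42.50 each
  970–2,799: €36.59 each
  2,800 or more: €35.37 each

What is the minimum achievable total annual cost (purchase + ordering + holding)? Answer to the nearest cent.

Holding cost per unit per year at price C is H = 0.15·C.
For each price level, check whether its EOQ is feasible; otherwise the best quantity at that price is the breakpoint.
Tier 1 (€42.50): EOQ = 2506.6 exceeds tier's upper bound 969, so this tier is dominated.
EOQ at €36.59 = 2701.5 (feasible in tier 2): TC = 69,300×€36.59 + (69,300/2701.5)×289 + (2701.5/2)×0.15×€36.59 = €2,550,514.14.
EOQ at €35.37 = 2747.7 < 2800, so use break Q=2800: TC = 69,300×€35.37 + (69,300/2800.0)×289 + (2800.0/2)×0.15×€35.37 = €2,465,721.45.
Lowest total cost among the candidates is at Q = 2800.0.

TC* ≈ €2,465,721.45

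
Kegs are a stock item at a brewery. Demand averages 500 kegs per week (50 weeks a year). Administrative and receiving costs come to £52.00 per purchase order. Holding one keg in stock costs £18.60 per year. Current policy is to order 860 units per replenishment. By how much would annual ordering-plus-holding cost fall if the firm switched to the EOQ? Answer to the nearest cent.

Annual demand D = 500 × 50 = 25,000.
EOQ = √(2DS/H) = √(2 × 25,000 × 52 / 18.6) ≈ 373.88.
Cost at Q* = (D/Q*)S + (Q*/2)H = √(2DSH) ≈ £6,954.14.
Cost at Q = 860: (25,000/860)×52 + (860/2)×18.6 = £1,511.63 + £7,998.00 = £9,509.63.
Excess = £9,509.63 − £6,954.14 = £2,555.49.

Extra cost ≈ £2,555.49 per year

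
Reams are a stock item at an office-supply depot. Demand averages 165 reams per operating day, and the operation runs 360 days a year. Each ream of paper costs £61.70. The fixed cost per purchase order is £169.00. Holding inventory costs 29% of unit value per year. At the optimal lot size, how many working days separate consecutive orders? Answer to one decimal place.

Annual demand D = 165 × 360 = 59,400.
Holding cost H = 0.29 × £61.70 = £17.8930 per unit per year.
Q* = √(2DS/H) = √(2 × 59,400 × 169 / 17.893) ≈ 1059.28.
Cycle time = Q*/D × 360 = 1059.28 / 59,400 × 360 ≈ 6.420 days.

T ≈ 6.4 days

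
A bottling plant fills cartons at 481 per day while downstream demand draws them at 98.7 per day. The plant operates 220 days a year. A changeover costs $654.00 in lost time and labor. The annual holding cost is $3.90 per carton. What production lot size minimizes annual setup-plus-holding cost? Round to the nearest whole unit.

Q* ≈ 3,027 cartons

Annual demand D = 98.7 × 220 = 21,714.
Production build-up factor (1 − d/p) = 1 − 98.7/481 = 0.7948.
Q* = √(2DS / (H(1 − d/p))) = √(2 × 21,714 × 654 / (3.9 × 0.7948)).
= √(28,401,912 / 3.0997) ≈ 3026.996.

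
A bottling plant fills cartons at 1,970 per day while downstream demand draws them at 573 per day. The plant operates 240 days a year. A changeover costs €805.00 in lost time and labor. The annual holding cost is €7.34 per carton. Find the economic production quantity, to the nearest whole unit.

Annual demand D = 573 × 240 = 137,520.
Production build-up factor (1 − d/p) = 1 − 573/1,970 = 0.7091.
Q* = √(2DS / (H(1 − d/p))) = √(2 × 137,520 × 805 / (7.34 × 0.7091)).
= √(221,407,200 / 5.2051) ≈ 6522.029.

Q* ≈ 6,522 cartons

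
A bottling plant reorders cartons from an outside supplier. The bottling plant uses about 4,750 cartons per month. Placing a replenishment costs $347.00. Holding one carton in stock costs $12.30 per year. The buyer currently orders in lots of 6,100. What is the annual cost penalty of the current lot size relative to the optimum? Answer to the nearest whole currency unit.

Annual demand D = 4,750 × 12 = 57,000.
EOQ = √(2DS/H) = √(2 × 57,000 × 347 / 12.3) ≈ 1793.35.
Cost at Q* = (D/Q*)S + (Q*/2)H = √(2DSH) ≈ $22,058.18.
Cost at Q = 6,100: (57,000/6,100)×347 + (6,100/2)×12.3 = $3,242.46 + $37,515.00 = $40,757.46.
Excess = $40,757.46 − $22,058.18 = $18,699.28.

Extra cost ≈ $18,699 per year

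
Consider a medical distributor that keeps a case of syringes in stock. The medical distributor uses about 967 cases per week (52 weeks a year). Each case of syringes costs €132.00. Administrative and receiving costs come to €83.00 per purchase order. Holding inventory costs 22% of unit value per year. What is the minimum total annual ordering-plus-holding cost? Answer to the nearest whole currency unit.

TC* ≈ €15,569

Annual demand D = 967 × 52 = 50,284.
Holding cost H = 0.22 × €132.00 = €29.0400 per unit per year.
EOQ = √(2DS/H) = √(2 × 50,284 × 83 / 29.04) ≈ 536.13.
At the optimum the two cost components are equal, so total cost = 2·(Q*/2)H = Q*·H.
Minimum total = √(2DSH) = √(2 × 50,284 × 83 × 29.04) ≈ 15569.234.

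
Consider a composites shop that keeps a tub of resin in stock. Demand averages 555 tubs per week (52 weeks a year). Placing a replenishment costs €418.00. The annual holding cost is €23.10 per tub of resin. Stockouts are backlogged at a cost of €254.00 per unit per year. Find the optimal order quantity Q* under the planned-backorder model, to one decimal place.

Annual demand D = 555 × 52 = 28,860.
With planned backorders, Q* = √(2DS/H) · √((H+B)/B).
√(2DS/H) = √(2 × 28,860 × 418 / 23.1) = 1021.987.
√((H+B)/B) = √((23.1+254)/254) = 1.0445.
Q* ≈ 1067.448.

Q* ≈ 1,067.4 tubs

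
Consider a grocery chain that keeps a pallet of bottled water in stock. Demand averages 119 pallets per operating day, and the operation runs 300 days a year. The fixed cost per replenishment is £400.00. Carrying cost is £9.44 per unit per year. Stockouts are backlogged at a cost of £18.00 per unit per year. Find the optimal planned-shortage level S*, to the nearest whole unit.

S* ≈ 739 pallets

Annual demand D = 119 × 300 = 35,700.
With planned backorders, Q* = √(2DS/H) · √((H+B)/B).
√(2DS/H) = √(2 × 35,700 × 400 / 9.44) = 1739.375.
√((H+B)/B) = √((9.44+18)/18) = 1.2347.
Q* ≈ 2147.578.
S* = Q* · H/(H+B) = 2147.578 × 9.44/27.44 ≈ 738.817.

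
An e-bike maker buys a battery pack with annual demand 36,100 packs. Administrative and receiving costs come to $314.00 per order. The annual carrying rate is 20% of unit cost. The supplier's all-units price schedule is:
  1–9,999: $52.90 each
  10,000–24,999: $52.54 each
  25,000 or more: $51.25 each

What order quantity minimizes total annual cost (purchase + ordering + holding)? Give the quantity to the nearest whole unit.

Holding cost per unit per year at price C is H = 0.20·C.
Evaluate total cost at each tier's feasible EOQ or, if the EOQ is below the tier, at the tier's minimum quantity.
EOQ at $52.90 = 1463.8 (feasible in tier 1): TC = 36,100×$52.90 + (36,100/1463.8)×314 + (1463.8/2)×0.20×$52.90 = $1,925,177.32.
EOQ at $52.54 = 1468.8 < 10000, so use break Q=10000: TC = 36,100×$52.54 + (36,100/10000.0)×314 + (10000.0/2)×0.20×$52.54 = $1,950,367.54.
EOQ at $51.25 = 1487.2 < 25000, so use break Q=25000: TC = 36,100×$51.25 + (36,100/25000.0)×314 + (25000.0/2)×0.20×$51.25 = $1,978,703.42.
Lowest total cost is $1,925,177.32 at Q = 1463.8.

Q* ≈ 1,464 packs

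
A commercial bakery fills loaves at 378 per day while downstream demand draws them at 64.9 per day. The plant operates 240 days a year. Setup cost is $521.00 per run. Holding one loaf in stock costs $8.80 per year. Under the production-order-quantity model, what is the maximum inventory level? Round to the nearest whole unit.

I_max ≈ 1,236 loaves

Annual demand D = 64.9 × 240 = 15,576.
Production build-up factor (1 − d/p) = 1 − 64.9/378 = 0.8283.
Q* = √(2DS / (H(1 − d/p))) = √(2 × 15,576 × 521 / (8.8 × 0.8283)).
= √(16,230,192 / 7.2891) ≈ 1492.193.
Maximum inventory = Q*(1 − d/p) = 1492.193 × 0.8283 ≈ 1235.993.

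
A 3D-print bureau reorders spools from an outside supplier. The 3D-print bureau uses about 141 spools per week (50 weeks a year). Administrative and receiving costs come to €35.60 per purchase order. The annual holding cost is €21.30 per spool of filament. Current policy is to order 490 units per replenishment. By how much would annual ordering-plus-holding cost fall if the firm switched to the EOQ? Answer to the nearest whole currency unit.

Annual demand D = 141 × 50 = 7,050.
EOQ = √(2DS/H) = √(2 × 7,050 × 35.6 / 21.3) ≈ 153.51.
Cost at Q* = (D/Q*)S + (Q*/2)H = √(2DSH) ≈ €3,269.82.
Cost at Q = 490: (7,050/490)×35.6 + (490/2)×21.3 = €512.20 + €5,218.50 = €5,730.70.
Excess = €5,730.70 − €3,269.82 = €2,460.88.

Extra cost ≈ €2,461 per year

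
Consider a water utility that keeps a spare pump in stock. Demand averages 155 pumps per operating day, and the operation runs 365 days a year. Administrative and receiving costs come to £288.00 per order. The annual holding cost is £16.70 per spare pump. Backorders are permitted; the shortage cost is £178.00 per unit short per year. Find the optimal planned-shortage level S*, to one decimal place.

S* ≈ 125.3 pumps

Annual demand D = 155 × 365 = 56,575.
With planned backorders, Q* = √(2DS/H) · √((H+B)/B).
√(2DS/H) = √(2 × 56,575 × 288 / 16.7) = 1396.900.
√((H+B)/B) = √((16.7+178)/178) = 1.0459.
Q* ≈ 1460.960.
S* = Q* · H/(H+B) = 1460.960 × 16.7/194.7 ≈ 125.311.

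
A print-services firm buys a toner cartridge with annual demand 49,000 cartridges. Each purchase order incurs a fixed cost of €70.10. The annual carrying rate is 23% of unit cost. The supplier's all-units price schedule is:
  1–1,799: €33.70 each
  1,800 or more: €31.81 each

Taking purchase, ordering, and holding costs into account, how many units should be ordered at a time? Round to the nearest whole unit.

Q* ≈ 1,800 cartridges

Holding cost per unit per year at price C is H = 0.23·C.
For each price level, check whether its EOQ is feasible; otherwise the best quantity at that price is the breakpoint.
EOQ at €33.70 = 941.4 (feasible in tier 1): TC = 49,000×€33.70 + (49,000/941.4)×70.1 + (941.4/2)×0.23×€33.70 = €1,658,597.11.
EOQ at €31.81 = 969.0 < 1800, so use break Q=1800: TC = 49,000×€31.81 + (49,000/1800.0)×70.1 + (1800.0/2)×0.23×€31.81 = €1,567,182.95.
Lowest total cost is €1,567,182.95 at Q = 1800.0.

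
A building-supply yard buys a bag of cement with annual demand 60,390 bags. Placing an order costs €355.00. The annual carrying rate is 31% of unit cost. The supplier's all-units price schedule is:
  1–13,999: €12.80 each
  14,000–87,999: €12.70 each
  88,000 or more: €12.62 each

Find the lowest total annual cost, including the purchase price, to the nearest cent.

TC* ≈ €786,035.60

Holding cost per unit per year at price C is H = 0.31·C.
Evaluate total cost at each tier's feasible EOQ or, if the EOQ is below the tier, at the tier's minimum quantity.
EOQ at €12.80 = 3287.2 (feasible in tier 1): TC = 60,390×€12.80 + (60,390/3287.2)×355 + (3287.2/2)×0.31×€12.80 = €786,035.60.
EOQ at €12.70 = 3300.1 < 14000, so use break Q=14000: TC = 60,390×€12.70 + (60,390/14000.0)×355 + (14000.0/2)×0.31×€12.70 = €796,043.32.
EOQ at €12.62 = 3310.6 < 88000, so use break Q=88000: TC = 60,390×€12.62 + (60,390/88000.0)×355 + (88000.0/2)×0.31×€12.62 = €934,502.22.
Lowest total cost among the candidates is at Q = 3287.2.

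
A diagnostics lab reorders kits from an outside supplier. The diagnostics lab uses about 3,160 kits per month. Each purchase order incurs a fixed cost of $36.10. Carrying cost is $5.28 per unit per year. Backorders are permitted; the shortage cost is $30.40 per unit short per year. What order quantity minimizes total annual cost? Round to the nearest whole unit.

Annual demand D = 3,160 × 12 = 37,920.
With planned backorders, Q* = √(2DS/H) · √((H+B)/B).
√(2DS/H) = √(2 × 37,920 × 36.1 / 5.28) = 720.088.
√((H+B)/B) = √((5.28+30.4)/30.4) = 1.0834.
Q* ≈ 780.120.

Q* ≈ 780 kits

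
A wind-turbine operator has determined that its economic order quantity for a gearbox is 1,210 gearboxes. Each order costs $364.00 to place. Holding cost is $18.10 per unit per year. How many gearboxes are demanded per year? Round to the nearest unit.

The basic EOQ model gives Q* = √(2DS/H); rearrange for the unknown.
From Q* = √(2DS/H): D = Q*²H / (2S) = 1,210² × 18.1 / (2 × 364) = 36401.387.

D ≈ 36,401 gearboxes per year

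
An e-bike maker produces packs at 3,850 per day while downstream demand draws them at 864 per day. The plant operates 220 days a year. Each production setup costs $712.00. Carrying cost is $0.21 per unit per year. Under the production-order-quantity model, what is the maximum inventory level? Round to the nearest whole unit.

I_max ≈ 31,618 packs

Annual demand D = 864 × 220 = 190,080.
Production build-up factor (1 − d/p) = 1 − 864/3,850 = 0.7756.
Q* = √(2DS / (H(1 − d/p))) = √(2 × 190,080 × 712 / (0.21 × 0.7756)).
= √(270,673,920 / 0.1629) ≈ 40766.087.
Maximum inventory = Q*(1 − d/p) = 40766.087 × 0.7756 ≈ 31617.541.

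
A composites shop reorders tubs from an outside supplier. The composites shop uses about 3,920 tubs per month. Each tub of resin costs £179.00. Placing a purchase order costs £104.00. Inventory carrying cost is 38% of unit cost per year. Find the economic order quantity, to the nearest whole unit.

Q* ≈ 379 tubs

Annual demand D = 3,920 × 12 = 47,040.
Holding cost H = 0.38 × £179.00 = £68.0200 per unit per year.
EOQ = √(2DS / H) = √(2 × 47,040 × 104 / 68.02).
= √(9,784,320 / 68.02) = √143,844.7515 ≈ 379.269.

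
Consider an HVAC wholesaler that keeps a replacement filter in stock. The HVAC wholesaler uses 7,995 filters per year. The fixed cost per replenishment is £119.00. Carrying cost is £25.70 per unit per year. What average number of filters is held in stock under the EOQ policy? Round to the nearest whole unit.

EOQ = √(2DS/H) = √(2 × 7,995 × 119 / 25.7) ≈ 272.10.
Average inventory = Q*/2 ≈ 272.10 / 2 = 136.051.

Average inventory ≈ 136 filters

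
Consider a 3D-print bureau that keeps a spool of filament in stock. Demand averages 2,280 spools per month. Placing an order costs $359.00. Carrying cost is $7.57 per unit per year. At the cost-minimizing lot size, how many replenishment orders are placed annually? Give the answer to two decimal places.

Annual demand D = 2,280 × 12 = 27,360.
The optimal lot size = √(2DS/H) = √(2 × 27,360 × 359 / 7.57) ≈ 1610.91.
Orders per year = D / Q* = 27,360 / 1610.91 ≈ 16.984.

N ≈ 16.98 orders per year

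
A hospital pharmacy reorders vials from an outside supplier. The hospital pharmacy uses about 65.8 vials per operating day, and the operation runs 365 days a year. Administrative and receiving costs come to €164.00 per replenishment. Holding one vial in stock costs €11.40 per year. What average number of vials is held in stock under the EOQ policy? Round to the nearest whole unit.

Average inventory ≈ 416 vials

Annual demand D = 65.8 × 365 = 24,017.
EOQ = √(2DS/H) = √(2 × 24,017 × 164 / 11.4) ≈ 831.27.
Average inventory = Q*/2 ≈ 831.27 / 2 = 415.637.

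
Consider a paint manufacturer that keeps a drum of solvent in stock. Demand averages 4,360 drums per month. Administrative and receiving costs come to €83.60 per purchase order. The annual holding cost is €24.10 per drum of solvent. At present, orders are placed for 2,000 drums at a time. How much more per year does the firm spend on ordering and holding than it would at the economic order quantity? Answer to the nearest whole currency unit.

Annual demand D = 4,360 × 12 = 52,320.
EOQ = √(2DS/H) = √(2 × 52,320 × 83.6 / 24.1) ≈ 602.48.
Cost at Q* = (D/Q*)S + (Q*/2)H = √(2DSH) ≈ €14,519.80.
Cost at Q = 2,000: (52,320/2,000)×83.6 + (2,000/2)×24.1 = €2,186.98 + €24,100.00 = €26,286.98.
Excess = €26,286.98 − €14,519.80 = €11,767.18.

Extra cost ≈ €11,767 per year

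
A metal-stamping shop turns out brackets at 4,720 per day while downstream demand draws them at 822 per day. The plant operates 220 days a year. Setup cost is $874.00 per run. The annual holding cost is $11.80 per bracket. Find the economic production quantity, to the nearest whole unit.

Annual demand D = 822 × 220 = 180,840.
Production build-up factor (1 − d/p) = 1 − 822/4,720 = 0.8258.
Q* = √(2DS / (H(1 − d/p))) = √(2 × 180,840 × 874 / (11.8 × 0.8258)).
= √(316,108,320 / 9.745) ≈ 5695.437.

Q* ≈ 5,695 brackets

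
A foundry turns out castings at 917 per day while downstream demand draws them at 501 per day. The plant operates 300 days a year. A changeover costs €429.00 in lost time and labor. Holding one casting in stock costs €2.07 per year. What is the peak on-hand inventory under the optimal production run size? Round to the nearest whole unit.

I_max ≈ 5,316 castings

Annual demand D = 501 × 300 = 150,300.
Production build-up factor (1 − d/p) = 1 − 501/917 = 0.4537.
Q* = √(2DS / (H(1 − d/p))) = √(2 × 150,300 × 429 / (2.07 × 0.4537)).
= √(128,957,400 / 0.9391) ≈ 11718.606.
Maximum inventory = Q*(1 − d/p) = 11718.606 × 0.4537 ≈ 5316.183.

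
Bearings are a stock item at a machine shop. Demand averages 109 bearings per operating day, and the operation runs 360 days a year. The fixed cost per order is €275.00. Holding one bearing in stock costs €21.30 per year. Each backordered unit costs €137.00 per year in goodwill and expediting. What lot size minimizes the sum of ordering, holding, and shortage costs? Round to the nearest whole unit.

Q* ≈ 1,082 bearings

Annual demand D = 109 × 360 = 39,240.
With planned backorders, Q* = √(2DS/H) · √((H+B)/B).
√(2DS/H) = √(2 × 39,240 × 275 / 21.3) = 1006.598.
√((H+B)/B) = √((21.3+137)/137) = 1.0749.
Q* ≈ 1082.022.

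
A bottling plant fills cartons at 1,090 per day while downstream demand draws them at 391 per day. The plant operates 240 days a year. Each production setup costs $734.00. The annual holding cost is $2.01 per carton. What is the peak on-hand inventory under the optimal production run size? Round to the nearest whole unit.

I_max ≈ 6,630 cartons

Annual demand D = 391 × 240 = 93,840.
Production build-up factor (1 − d/p) = 1 − 391/1,090 = 0.6413.
Q* = √(2DS / (H(1 − d/p))) = √(2 × 93,840 × 734 / (2.01 × 0.6413)).
= √(137,757,120 / 1.289) ≈ 10337.932.
Maximum inventory = Q*(1 − d/p) = 10337.932 × 0.6413 ≈ 6629.554.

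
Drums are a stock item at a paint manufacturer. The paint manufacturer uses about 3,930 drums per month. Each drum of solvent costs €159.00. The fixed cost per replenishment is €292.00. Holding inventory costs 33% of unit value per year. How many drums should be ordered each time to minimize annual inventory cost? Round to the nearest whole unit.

Q* ≈ 724 drums

Annual demand D = 3,930 × 12 = 47,160.
Holding cost H = 0.33 × €159.00 = €52.4700 per unit per year.
EOQ = √(2DS / H) = √(2 × 47,160 × 292 / 52.47).
= √(27,541,440 / 52.47) = √524,898.7993 ≈ 724.499.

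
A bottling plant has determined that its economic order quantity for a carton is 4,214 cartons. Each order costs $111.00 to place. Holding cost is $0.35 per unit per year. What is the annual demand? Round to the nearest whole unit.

The basic EOQ model gives Q* = √(2DS/H); rearrange for the unknown.
From Q* = √(2DS/H): D = Q*²H / (2S) = 4,214² × 0.35 / (2 × 111) = 27996.525.

D ≈ 27,997 cartons per year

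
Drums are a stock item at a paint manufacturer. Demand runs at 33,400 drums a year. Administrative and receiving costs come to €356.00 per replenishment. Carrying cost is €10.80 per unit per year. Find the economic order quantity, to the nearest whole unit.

EOQ = √(2DS / H) = √(2 × 33,400 × 356 / 10.8).
= √(23,780,800 / 10.8) = √2,201,925.9259 ≈ 1483.889.

Q* ≈ 1,484 drums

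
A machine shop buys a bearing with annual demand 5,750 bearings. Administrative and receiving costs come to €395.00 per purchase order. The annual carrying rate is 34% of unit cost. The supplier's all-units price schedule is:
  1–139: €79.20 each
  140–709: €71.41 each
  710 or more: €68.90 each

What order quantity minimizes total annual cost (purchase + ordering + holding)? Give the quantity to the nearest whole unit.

Holding cost per unit per year at price C is H = 0.34·C.
For each price level, check whether its EOQ is feasible; otherwise the best quantity at that price is the breakpoint.
Tier 1 (€79.20): EOQ = 410.7 exceeds tier's upper bound 139, so this tier is dominated.
EOQ at €71.41 = 432.5 (feasible in tier 2): TC = 5,750×€71.41 + (5,750/432.5)×395 + (432.5/2)×0.34×€71.41 = €421,109.37.
EOQ at €68.90 = 440.4 < 710, so use break Q=710: TC = 5,750×€68.90 + (5,750/710.0)×395 + (710.0/2)×0.34×€68.90 = €407,690.17.
Lowest total cost is €407,690.17 at Q = 710.0.

Q* ≈ 710 bearings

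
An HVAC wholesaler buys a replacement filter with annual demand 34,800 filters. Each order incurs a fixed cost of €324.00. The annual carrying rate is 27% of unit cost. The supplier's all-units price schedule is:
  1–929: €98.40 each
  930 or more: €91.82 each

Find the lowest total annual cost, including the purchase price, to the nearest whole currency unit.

TC* ≈ €3,218,980

Holding cost per unit per year at price C is H = 0.27·C.
For each price level, check whether its EOQ is feasible; otherwise the best quantity at that price is the breakpoint.
EOQ at €98.40 = 921.3 (feasible in tier 1): TC = 34,800×€98.40 + (34,800/921.3)×324 + (921.3/2)×0.27×€98.40 = €3,448,796.91.
EOQ at €91.82 = 953.7 (feasible in tier 2): TC = 34,800×€91.82 + (34,800/953.7)×324 + (953.7/2)×0.27×€91.82 = €3,218,980.36.
Lowest total cost among the candidates is at Q = 953.7.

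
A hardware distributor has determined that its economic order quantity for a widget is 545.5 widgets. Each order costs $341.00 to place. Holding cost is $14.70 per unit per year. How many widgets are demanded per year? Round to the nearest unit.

D ≈ 6,414 widgets per year

Squaring Q* = √(2DS/H) gives Q*² = 2DS/H.
From Q* = √(2DS/H): D = Q*²H / (2S) = 545.5² × 14.7 / (2 × 341) = 6413.904.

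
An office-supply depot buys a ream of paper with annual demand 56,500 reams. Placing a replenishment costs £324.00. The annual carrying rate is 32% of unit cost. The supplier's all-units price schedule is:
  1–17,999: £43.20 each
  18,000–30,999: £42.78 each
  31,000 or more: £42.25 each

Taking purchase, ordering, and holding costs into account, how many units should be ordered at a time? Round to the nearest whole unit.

Holding cost per unit per year at price C is H = 0.32·C.
For each price level, check whether its EOQ is feasible; otherwise the best quantity at that price is the breakpoint.
EOQ at £43.20 = 1627.4 (feasible in tier 1): TC = 56,500×£43.20 + (56,500/1627.4)×324 + (1627.4/2)×0.32×£43.20 = £2,463,297.21.
EOQ at £42.78 = 1635.4 < 18000, so use break Q=18000: TC = 56,500×£42.78 + (56,500/18000.0)×324 + (18000.0/2)×0.32×£42.78 = £2,541,293.40.
EOQ at £42.25 = 1645.6 < 31000, so use break Q=31000: TC = 56,500×£42.25 + (56,500/31000.0)×324 + (31000.0/2)×0.32×£42.25 = £2,597,275.52.
Lowest total cost is £2,463,297.21 at Q = 1627.4.

Q* ≈ 1,627 reams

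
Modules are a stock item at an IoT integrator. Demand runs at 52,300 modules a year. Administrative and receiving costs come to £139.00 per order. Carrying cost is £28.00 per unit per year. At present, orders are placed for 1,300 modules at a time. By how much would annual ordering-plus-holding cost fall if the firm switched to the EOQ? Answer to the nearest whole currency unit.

Extra cost ≈ £3,615 per year

EOQ = √(2DS/H) = √(2 × 52,300 × 139 / 28) ≈ 720.60.
Cost at Q* = (D/Q*)S + (Q*/2)H = √(2DSH) ≈ £20,176.80.
Cost at Q = 1,300: (52,300/1,300)×139 + (1,300/2)×28 = £5,592.08 + £18,200.00 = £23,792.08.
Excess = £23,792.08 − £20,176.80 = £3,615.28.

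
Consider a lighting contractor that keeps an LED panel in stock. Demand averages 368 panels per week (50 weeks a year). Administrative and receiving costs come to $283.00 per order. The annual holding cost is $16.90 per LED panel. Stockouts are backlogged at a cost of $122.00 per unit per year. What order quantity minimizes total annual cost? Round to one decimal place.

Q* ≈ 837.6 panels

Annual demand D = 368 × 50 = 18,400.
With planned backorders, Q* = √(2DS/H) · √((H+B)/B).
√(2DS/H) = √(2 × 18,400 × 283 / 16.9) = 785.007.
√((H+B)/B) = √((16.9+122)/122) = 1.0670.
Q* ≈ 837.616.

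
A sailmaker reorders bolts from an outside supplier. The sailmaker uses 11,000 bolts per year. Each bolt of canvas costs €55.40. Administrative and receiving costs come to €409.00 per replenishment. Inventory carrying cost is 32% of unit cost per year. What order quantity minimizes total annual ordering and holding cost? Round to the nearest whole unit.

Q* ≈ 712 bolts

Holding cost H = 0.32 × €55.40 = €17.7280 per unit per year.
EOQ = √(2DS / H) = √(2 × 11,000 × 409 / 17.728).
= √(8,998,000 / 17.728) = √507,558.6643 ≈ 712.432.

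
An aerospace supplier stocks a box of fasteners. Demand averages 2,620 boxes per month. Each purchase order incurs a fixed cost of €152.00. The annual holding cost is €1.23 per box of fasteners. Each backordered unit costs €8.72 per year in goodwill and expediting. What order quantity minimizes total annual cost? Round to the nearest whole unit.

Q* ≈ 2,978 boxes

Annual demand D = 2,620 × 12 = 31,440.
With planned backorders, Q* = √(2DS/H) · √((H+B)/B).
√(2DS/H) = √(2 × 31,440 × 152 / 1.23) = 2787.568.
√((H+B)/B) = √((1.23+8.72)/8.72) = 1.0682.
Q* ≈ 2977.685.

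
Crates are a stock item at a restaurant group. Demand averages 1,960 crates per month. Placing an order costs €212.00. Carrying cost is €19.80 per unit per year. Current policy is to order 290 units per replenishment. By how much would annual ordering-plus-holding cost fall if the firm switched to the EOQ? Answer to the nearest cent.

Annual demand D = 1,960 × 12 = 23,520.
EOQ = √(2DS/H) = √(2 × 23,520 × 212 / 19.8) ≈ 709.69.
Cost at Q* = (D/Q*)S + (Q*/2)H = √(2DSH) ≈ €14,051.87.
Cost at Q = 290: (23,520/290)×212 + (290/2)×19.8 = €17,193.93 + €2,871.00 = €20,064.93.
Excess = €20,064.93 − €14,051.87 = €6,013.06.

Extra cost ≈ €6,013.06 per year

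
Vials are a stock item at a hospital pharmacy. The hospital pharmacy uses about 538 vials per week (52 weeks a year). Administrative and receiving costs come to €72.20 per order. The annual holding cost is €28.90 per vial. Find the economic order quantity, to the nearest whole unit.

Q* ≈ 374 vials

Annual demand D = 538 × 52 = 27,976.
EOQ = √(2DS / H) = √(2 × 27,976 × 72.2 / 28.9).
= √(4,039,734.4 / 28.9) = √139,783.1972 ≈ 373.876.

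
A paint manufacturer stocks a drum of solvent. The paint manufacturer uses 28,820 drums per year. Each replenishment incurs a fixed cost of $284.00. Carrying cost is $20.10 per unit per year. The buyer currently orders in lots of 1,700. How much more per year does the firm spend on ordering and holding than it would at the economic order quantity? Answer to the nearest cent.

Extra cost ≈ $3,760.39 per year

EOQ = √(2DS/H) = √(2 × 28,820 × 284 / 20.1) ≈ 902.45.
Cost at Q* = (D/Q*)S + (Q*/2)H = √(2DSH) ≈ $18,139.24.
Cost at Q = 1,700: (28,820/1,700)×284 + (1,700/2)×20.1 = $4,814.64 + $17,085.00 = $21,899.64.
Excess = $21,899.64 − $18,139.24 = $3,760.39.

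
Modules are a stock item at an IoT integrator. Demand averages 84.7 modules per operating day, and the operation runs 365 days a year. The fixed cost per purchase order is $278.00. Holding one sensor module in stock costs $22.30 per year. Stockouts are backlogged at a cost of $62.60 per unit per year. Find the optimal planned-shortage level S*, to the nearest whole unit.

S* ≈ 269 modules

Annual demand D = 84.7 × 365 = 30,915.5.
With planned backorders, Q* = √(2DS/H) · √((H+B)/B).
√(2DS/H) = √(2 × 30,915.5 × 278 / 22.3) = 877.957.
√((H+B)/B) = √((22.3+62.6)/62.6) = 1.1646.
Q* ≈ 1022.445.
S* = Q* · H/(H+B) = 1022.445 × 22.3/84.9 ≈ 268.557.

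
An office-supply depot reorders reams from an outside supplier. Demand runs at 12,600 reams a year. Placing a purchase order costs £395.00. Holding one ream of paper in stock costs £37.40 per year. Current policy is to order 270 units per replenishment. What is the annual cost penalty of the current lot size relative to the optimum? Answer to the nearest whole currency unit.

EOQ = √(2DS/H) = √(2 × 12,600 × 395 / 37.4) ≈ 515.90.
Cost at Q* = (D/Q*)S + (Q*/2)H = √(2DSH) ≈ £19,294.55.
Cost at Q = 270: (12,600/270)×395 + (270/2)×37.4 = £18,433.33 + £5,049.00 = £23,482.33.
Excess = £23,482.33 − £19,294.55 = £4,187.78.

Extra cost ≈ £4,188 per year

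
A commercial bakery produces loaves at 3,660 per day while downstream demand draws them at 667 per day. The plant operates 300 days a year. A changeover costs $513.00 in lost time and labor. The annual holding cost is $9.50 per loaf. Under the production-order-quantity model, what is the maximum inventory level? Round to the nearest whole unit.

Annual demand D = 667 × 300 = 200,100.
Production build-up factor (1 − d/p) = 1 − 667/3,660 = 0.8178.
Q* = √(2DS / (H(1 − d/p))) = √(2 × 200,100 × 513 / (9.5 × 0.8178)).
= √(205,302,600 / 7.7687) ≈ 5140.704.
Maximum inventory = Q*(1 − d/p) = 5140.704 × 0.8178 ≈ 4203.860.

I_max ≈ 4,204 loaves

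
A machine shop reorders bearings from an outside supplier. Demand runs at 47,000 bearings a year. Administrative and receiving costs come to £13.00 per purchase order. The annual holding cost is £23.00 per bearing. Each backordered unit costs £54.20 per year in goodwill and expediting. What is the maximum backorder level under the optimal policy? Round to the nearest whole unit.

S* ≈ 82 bearings

With planned backorders, Q* = √(2DS/H) · √((H+B)/B).
√(2DS/H) = √(2 × 47,000 × 13 / 23) = 230.500.
√((H+B)/B) = √((23+54.2)/54.2) = 1.1935.
Q* ≈ 275.094.
S* = Q* · H/(H+B) = 275.094 × 23/77.2 ≈ 81.958.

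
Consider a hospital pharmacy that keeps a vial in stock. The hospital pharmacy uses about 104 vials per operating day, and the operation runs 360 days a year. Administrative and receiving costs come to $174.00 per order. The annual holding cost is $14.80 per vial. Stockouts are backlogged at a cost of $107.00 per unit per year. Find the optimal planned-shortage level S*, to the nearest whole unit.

Annual demand D = 104 × 360 = 37,440.
With planned backorders, Q* = √(2DS/H) · √((H+B)/B).
√(2DS/H) = √(2 × 37,440 × 174 / 14.8) = 938.268.
√((H+B)/B) = √((14.8+107)/107) = 1.0669.
Q* ≈ 1001.056.
S* = Q* · H/(H+B) = 1001.056 × 14.8/121.8 ≈ 121.639.

S* ≈ 122 vials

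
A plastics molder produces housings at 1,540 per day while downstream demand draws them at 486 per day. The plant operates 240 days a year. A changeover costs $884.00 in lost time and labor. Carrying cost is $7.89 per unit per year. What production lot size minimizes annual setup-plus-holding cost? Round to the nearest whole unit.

Annual demand D = 486 × 240 = 116,640.
Production build-up factor (1 − d/p) = 1 − 486/1,540 = 0.6844.
Q* = √(2DS / (H(1 − d/p))) = √(2 × 116,640 × 884 / (7.89 × 0.6844)).
= √(206,219,520 / 5.4) ≈ 6179.686.

Q* ≈ 6,180 housings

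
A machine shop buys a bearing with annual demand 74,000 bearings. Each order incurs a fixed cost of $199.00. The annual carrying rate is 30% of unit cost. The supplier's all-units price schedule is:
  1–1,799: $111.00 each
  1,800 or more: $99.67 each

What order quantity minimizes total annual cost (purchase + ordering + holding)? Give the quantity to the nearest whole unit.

Holding cost per unit per year at price C is H = 0.30·C.
Candidates are each tier's EOQ (if it falls in that tier) and each price-break quantity.
EOQ at $111.00 = 940.4 (feasible in tier 1): TC = 74,000×$111.00 + (74,000/940.4)×199 + (940.4/2)×0.30×$111.00 = $8,245,316.95.
EOQ at $99.67 = 992.5 < 1800, so use break Q=1800: TC = 74,000×$99.67 + (74,000/1800.0)×199 + (1800.0/2)×0.30×$99.67 = $7,410,672.01.
Lowest total cost is $7,410,672.01 at Q = 1800.0.

Q* ≈ 1,800 bearings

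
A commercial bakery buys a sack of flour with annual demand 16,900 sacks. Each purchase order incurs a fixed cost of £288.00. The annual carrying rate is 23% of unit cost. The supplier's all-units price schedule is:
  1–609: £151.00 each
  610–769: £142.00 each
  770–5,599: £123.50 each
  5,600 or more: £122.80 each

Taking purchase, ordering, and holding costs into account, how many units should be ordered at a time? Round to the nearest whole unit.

Holding cost per unit per year at price C is H = 0.23·C.
Evaluate total cost at each tier's feasible EOQ or, if the EOQ is below the tier, at the tier's minimum quantity.
EOQ at £151.00 = 529.4 (feasible in tier 1): TC = 16,900×£151.00 + (16,900/529.4)×288 + (529.4/2)×0.23×£151.00 = £2,570,286.84.
EOQ at £142.00 = 545.9 < 610, so use break Q=610: TC = 16,900×£142.00 + (16,900/610.0)×288 + (610.0/2)×0.23×£142.00 = £2,417,740.32.
EOQ at £123.50 = 585.4 < 770, so use break Q=770: TC = 16,900×£123.50 + (16,900/770.0)×288 + (770.0/2)×0.23×£123.50 = £2,104,406.96.
EOQ at £122.80 = 587.1 < 5600, so use break Q=5600: TC = 16,900×£122.80 + (16,900/5600.0)×288 + (5600.0/2)×0.23×£122.80 = £2,155,272.34.
Lowest total cost is £2,104,406.96 at Q = 770.0.

Q* ≈ 770 sacks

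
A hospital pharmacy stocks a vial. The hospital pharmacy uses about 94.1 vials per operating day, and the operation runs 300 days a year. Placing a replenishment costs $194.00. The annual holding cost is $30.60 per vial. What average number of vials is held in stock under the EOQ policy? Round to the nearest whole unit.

Annual demand D = 94.1 × 300 = 28,230.
The optimal lot size = √(2DS/H) = √(2 × 28,230 × 194 / 30.6) ≈ 598.29.
Average inventory = Q*/2 ≈ 598.29 / 2 = 299.144.

Average inventory ≈ 299 vials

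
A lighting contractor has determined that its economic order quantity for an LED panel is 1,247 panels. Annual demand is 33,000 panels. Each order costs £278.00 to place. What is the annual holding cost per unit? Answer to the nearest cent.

Invert the EOQ relation Q*² = 2DS/H.
From Q* = √(2DS/H): H = 2DS / Q*² = 2 × 33,000 × 278 / 1,247² = 11.7993.

H ≈ £11.80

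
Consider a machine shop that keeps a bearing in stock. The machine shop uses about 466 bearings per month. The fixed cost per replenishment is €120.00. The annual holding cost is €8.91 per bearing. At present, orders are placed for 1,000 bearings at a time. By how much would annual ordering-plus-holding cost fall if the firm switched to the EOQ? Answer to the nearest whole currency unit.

Extra cost ≈ €1,668 per year

Annual demand D = 466 × 12 = 5,592.
EOQ = √(2DS/H) = √(2 × 5,592 × 120 / 8.91) ≈ 388.11.
Cost at Q* = (D/Q*)S + (Q*/2)H = √(2DSH) ≈ €3,458.02.
Cost at Q = 1,000: (5,592/1,000)×120 + (1,000/2)×8.91 = €671.04 + €4,455.00 = €5,126.04.
Excess = €5,126.04 − €3,458.02 = €1,668.02.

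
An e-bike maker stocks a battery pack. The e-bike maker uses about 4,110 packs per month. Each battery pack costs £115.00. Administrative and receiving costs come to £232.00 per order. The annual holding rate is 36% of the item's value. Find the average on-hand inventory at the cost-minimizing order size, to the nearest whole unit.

Annual demand D = 4,110 × 12 = 49,320.
Holding cost H = 0.36 × £115.00 = £41.4000 per unit per year.
Q* = √(2DS/H) = √(2 × 49,320 × 232 / 41.4) ≈ 743.48.
Average inventory = Q*/2 ≈ 743.48 / 2 = 371.741.

Average inventory ≈ 372 packs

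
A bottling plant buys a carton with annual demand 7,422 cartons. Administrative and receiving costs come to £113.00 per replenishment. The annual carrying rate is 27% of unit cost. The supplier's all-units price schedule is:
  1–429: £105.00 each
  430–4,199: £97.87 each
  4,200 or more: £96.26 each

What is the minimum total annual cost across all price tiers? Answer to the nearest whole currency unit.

Holding cost per unit per year at price C is H = 0.27·C.
Candidates are each tier's EOQ (if it falls in that tier) and each price-break quantity.
EOQ at £105.00 = 243.2 (feasible in tier 1): TC = 7,422×£105.00 + (7,422/243.2)×113 + (243.2/2)×0.27×£105.00 = £786,205.90.
EOQ at £97.87 = 251.9 < 430, so use break Q=430: TC = 7,422×£97.87 + (7,422/430.0)×113 + (430.0/2)×0.27×£97.87 = £734,022.93.
EOQ at £96.26 = 254.0 < 4200, so use break Q=4200: TC = 7,422×£96.26 + (7,422/4200.0)×113 + (4200.0/2)×0.27×£96.26 = £769,220.83.
Lowest total cost among the candidates is at Q = 430.0.

TC* ≈ £734,023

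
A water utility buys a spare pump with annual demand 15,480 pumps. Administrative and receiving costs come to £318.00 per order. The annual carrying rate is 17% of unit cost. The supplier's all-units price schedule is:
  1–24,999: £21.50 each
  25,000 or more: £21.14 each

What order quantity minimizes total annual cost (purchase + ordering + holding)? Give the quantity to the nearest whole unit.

Holding cost per unit per year at price C is H = 0.17·C.
Evaluate total cost at each tier's feasible EOQ or, if the EOQ is below the tier, at the tier's minimum quantity.
EOQ at £21.50 = 1641.2 (feasible in tier 1): TC = 15,480×£21.50 + (15,480/1641.2)×318 + (1641.2/2)×0.17×£21.50 = £338,818.71.
EOQ at £21.14 = 1655.1 < 25000, so use break Q=25000: TC = 15,480×£21.14 + (15,480/25000.0)×318 + (25000.0/2)×0.17×£21.14 = £372,366.61.
Lowest total cost is £338,818.71 at Q = 1641.2.

Q* ≈ 1,641 pumps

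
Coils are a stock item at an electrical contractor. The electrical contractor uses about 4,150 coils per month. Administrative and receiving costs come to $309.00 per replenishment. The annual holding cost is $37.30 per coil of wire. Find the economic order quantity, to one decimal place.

Q* ≈ 908.4 coils

Annual demand D = 4,150 × 12 = 49,800.
EOQ = √(2DS / H) = √(2 × 49,800 × 309 / 37.3).
= √(30,776,400 / 37.3) = √825,104.5576 ≈ 908.353.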